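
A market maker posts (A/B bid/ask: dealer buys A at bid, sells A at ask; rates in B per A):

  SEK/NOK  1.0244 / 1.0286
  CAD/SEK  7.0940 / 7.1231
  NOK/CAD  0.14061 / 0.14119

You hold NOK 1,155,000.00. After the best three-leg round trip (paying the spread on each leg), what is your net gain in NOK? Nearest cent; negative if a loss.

Best loop NOK → CAD → SEK → NOK:
NOK 1,155,000.00 × 0.14061 (sell NOK at bid) = CAD 162,404.55
CAD 162,404.55 × 7.0940 (sell CAD at bid) = SEK 1,152,097.88
SEK 1,152,097.88 × 1.0244 (sell SEK at bid) = NOK 1,180,209.07

Net profit: NOK 25,209.07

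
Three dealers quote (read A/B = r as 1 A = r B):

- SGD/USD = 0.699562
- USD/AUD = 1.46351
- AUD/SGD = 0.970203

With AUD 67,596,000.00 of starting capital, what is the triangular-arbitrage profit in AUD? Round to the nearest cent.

Profit: AUD 455,308.32

Profitable loop is AUD → USD → SGD → AUD:
AUD 67,596,000.00 ÷ 1.46351 = USD 46,187,590.11
USD 46,187,590.11 ÷ 0.699562 = SGD 66,023,583.48
SGD 66,023,583.48 ÷ 0.970203 = AUD 68,051,308.32
Profit = AUD 68,051,308.32 − AUD 67,596,000.00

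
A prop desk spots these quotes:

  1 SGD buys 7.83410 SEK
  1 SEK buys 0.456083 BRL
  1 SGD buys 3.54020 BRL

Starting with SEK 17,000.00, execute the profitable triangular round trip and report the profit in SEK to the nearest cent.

Profitable loop is SEK → BRL → SGD → SEK:
SEK 17,000.00 × 0.456083 = BRL 7,753.41
BRL 7,753.41 ÷ 3.54020 = SGD 2,190.11
SGD 2,190.11 × 7.83410 = SEK 17,157.50
Profit = SEK 17,157.50 − SEK 17,000.00

Profit: SEK 157.50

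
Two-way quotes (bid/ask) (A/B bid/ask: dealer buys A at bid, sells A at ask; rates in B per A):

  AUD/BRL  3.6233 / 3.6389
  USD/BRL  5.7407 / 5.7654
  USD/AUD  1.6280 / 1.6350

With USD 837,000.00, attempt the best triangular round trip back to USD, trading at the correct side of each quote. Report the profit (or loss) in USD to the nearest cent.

Net profit: USD 19,356.72

Best loop USD → AUD → BRL → USD:
USD 837,000.00 × 1.6280 (sell USD at bid) = AUD 1,362,636.00
AUD 1,362,636.00 × 3.6233 (sell AUD at bid) = BRL 4,937,239.02
BRL 4,937,239.02 ÷ 5.7654 (buy USD at ask) = USD 856,356.72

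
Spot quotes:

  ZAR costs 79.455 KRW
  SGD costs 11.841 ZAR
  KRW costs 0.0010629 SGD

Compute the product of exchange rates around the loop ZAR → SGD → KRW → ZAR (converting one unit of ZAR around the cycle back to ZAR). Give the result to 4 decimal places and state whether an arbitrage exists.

Around ZAR → SGD → KRW → ZAR: 1 ÷ 11.841 ÷ 0.0010629 ÷ 79.455 = 0.999995
Product ≈ 1 (deviation 0.000%, within rounding noise).

1.0000 (no arbitrage)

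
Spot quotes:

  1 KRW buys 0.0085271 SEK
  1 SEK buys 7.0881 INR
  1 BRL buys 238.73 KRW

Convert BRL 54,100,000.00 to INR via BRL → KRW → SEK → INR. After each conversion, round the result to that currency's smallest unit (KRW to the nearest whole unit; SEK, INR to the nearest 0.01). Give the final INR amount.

INR 780,612,417.13

BRL 54,100,000.00 × 238.73 = KRW 12,915,293,000
KRW 12,915,293,000 × 0.0085271 = SEK 110,129,994.94
SEK 110,129,994.94 × 7.0881 = INR 780,612,417.13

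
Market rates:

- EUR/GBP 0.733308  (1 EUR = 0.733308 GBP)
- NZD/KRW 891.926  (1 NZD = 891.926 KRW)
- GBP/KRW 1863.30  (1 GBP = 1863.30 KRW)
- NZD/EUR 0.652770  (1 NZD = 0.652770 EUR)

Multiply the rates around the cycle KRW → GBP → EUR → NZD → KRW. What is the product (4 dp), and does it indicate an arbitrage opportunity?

Around KRW → GBP → EUR → NZD → KRW: 1 ÷ 1863.30 ÷ 0.733308 ÷ 0.652770 × 891.926 = 0.999999
Product ≈ 1 (deviation 0.000%, within rounding noise).

1.0000 (no arbitrage)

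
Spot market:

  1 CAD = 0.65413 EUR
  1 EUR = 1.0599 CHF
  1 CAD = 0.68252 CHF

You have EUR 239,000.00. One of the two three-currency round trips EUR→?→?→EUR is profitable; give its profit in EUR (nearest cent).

Profitable loop is EUR → CHF → CAD → EUR:
EUR 239,000.00 × 1.0599 = CHF 253,316.10
CHF 253,316.10 ÷ 0.68252 = CAD 371,148.24
CAD 371,148.24 × 0.65413 = EUR 242,779.20
Profit = EUR 242,779.20 − EUR 239,000.00

Profit: EUR 3,779.20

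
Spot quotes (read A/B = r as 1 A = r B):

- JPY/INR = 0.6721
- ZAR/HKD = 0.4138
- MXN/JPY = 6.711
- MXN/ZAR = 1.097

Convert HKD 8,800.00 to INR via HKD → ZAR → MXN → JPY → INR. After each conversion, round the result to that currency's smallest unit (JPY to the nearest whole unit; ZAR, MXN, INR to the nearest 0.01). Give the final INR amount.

HKD 8,800.00 ÷ 0.4138 = ZAR 21,266.31
ZAR 21,266.31 ÷ 1.097 = MXN 19,385.88
MXN 19,385.88 × 6.711 = JPY 130,099
JPY 130,099 × 0.6721 = INR 87,439.54

INR 87,439.54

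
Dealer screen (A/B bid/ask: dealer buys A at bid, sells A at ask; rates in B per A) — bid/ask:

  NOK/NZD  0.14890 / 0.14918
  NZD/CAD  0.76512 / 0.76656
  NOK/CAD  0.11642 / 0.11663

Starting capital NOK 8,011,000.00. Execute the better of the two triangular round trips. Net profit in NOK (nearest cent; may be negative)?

Net profit: NOK 144,631.04

Best loop NOK → CAD → NZD → NOK:
NOK 8,011,000.00 × 0.11642 (sell NOK at bid) = CAD 932,640.62
CAD 932,640.62 ÷ 0.76656 (buy NZD at ask) = NZD 1,216,657.04
NZD 1,216,657.04 ÷ 0.14918 (buy NOK at ask) = NOK 8,155,631.04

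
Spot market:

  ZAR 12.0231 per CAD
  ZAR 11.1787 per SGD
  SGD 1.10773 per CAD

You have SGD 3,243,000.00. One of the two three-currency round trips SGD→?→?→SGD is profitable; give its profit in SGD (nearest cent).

Profit: SGD 97,071.07

Profitable loop is SGD → ZAR → CAD → SGD:
SGD 3,243,000.00 × 11.1787 = ZAR 36,252,524.10
ZAR 36,252,524.10 ÷ 12.0231 = CAD 3,015,239.34
CAD 3,015,239.34 × 1.10773 = SGD 3,340,071.07
Profit = SGD 3,340,071.07 − SGD 3,243,000.00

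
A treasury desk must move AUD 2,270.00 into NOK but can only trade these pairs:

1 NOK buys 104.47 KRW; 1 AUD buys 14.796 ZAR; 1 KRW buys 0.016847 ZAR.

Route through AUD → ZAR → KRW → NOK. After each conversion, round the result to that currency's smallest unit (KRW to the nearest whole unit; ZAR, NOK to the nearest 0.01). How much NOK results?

NOK 19,083.41

AUD 2,270.00 × 14.796 = ZAR 33,586.92
ZAR 33,586.92 ÷ 0.016847 = KRW 1,993,644
KRW 1,993,644 ÷ 104.47 = NOK 19,083.41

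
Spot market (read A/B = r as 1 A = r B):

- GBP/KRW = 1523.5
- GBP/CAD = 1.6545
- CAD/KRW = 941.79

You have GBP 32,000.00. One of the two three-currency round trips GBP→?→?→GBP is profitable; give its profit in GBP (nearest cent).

Profitable loop is GBP → CAD → KRW → GBP:
GBP 32,000.00 × 1.6545 = CAD 52,944.00
CAD 52,944.00 × 941.79 = KRW 49,862,130
KRW 49,862,130 ÷ 1523.5 = GBP 32,728.67
Profit = GBP 32,728.67 − GBP 32,000.00

Profit: GBP 728.67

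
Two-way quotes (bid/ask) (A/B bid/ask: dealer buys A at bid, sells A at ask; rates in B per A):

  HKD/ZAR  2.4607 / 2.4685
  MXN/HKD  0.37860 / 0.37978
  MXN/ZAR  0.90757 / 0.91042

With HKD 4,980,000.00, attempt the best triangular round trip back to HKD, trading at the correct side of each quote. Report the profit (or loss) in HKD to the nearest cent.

Net profit: HKD 115,969.64

Best loop HKD → ZAR → MXN → HKD:
HKD 4,980,000.00 × 2.4607 (sell HKD at bid) = ZAR 12,254,286.00
ZAR 12,254,286.00 ÷ 0.91042 (buy MXN at ask) = MXN 13,460,036.03
MXN 13,460,036.03 × 0.37860 (sell MXN at bid) = HKD 5,095,969.64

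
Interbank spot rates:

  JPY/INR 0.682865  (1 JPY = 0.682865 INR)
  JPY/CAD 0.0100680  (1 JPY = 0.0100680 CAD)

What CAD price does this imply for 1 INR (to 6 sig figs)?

1 INR ÷ 0.682865 = 1.46442 JPY
1.46442 JPY × 0.0100680 = 0.0147438 CAD

INR/CAD = 0.0147438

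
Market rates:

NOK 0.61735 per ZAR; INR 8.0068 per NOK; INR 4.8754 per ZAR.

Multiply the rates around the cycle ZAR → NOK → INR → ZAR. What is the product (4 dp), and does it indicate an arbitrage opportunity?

Around ZAR → NOK → INR → ZAR: 1 × 0.61735 × 8.0068 ÷ 4.8754 = 1.013865
Product > 1; profitable direction is ZAR → NOK → INR → ZAR.

1.0139 (arbitrage exists)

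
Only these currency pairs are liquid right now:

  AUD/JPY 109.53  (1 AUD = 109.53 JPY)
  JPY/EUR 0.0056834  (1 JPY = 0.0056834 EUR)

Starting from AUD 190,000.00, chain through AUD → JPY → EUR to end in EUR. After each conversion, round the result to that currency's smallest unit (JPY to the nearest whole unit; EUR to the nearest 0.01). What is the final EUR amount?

EUR 118,275.53

AUD 190,000.00 × 109.53 = JPY 20,810,700
JPY 20,810,700 × 0.0056834 = EUR 118,275.53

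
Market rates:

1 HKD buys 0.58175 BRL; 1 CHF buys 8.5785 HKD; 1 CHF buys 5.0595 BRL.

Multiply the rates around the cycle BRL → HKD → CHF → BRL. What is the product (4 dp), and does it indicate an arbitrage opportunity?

1.0138 (arbitrage exists)

Around BRL → HKD → CHF → BRL: 1 ÷ 0.58175 ÷ 8.5785 × 5.0595 = 1.013818
Product > 1; profitable direction is BRL → HKD → CHF → BRL.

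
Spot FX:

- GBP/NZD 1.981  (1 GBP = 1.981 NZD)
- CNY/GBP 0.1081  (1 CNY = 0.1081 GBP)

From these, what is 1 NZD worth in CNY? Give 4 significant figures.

1 NZD ÷ 1.981 = 0.504796 GBP
0.504796 GBP ÷ 0.1081 = 4.66971 CNY

NZD/CNY = 4.670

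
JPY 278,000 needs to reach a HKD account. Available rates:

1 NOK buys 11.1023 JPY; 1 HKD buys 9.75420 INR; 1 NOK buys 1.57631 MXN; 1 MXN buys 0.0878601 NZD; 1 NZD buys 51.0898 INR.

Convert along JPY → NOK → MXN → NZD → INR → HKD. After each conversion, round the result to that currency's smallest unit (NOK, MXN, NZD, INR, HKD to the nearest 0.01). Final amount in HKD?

HKD 18,163.85

JPY 278,000 ÷ 11.1023 = NOK 25,039.86
NOK 25,039.86 × 1.57631 = MXN 39,470.58
MXN 39,470.58 × 0.0878601 = NZD 3,467.89
NZD 3,467.89 × 51.0898 = INR 177,173.81
INR 177,173.81 ÷ 9.75420 = HKD 18,163.85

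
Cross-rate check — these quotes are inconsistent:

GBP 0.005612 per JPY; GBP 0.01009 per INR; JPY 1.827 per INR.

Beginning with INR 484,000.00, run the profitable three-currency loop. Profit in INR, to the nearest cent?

Profitable loop is INR → JPY → GBP → INR:
INR 484,000.00 × 1.827 = JPY 884,268
JPY 884,268 × 0.005612 = GBP 4,962.51
GBP 4,962.51 ÷ 0.01009 = INR 491,824.78
Profit = INR 491,824.78 − INR 484,000.00

Profit: INR 7,824.78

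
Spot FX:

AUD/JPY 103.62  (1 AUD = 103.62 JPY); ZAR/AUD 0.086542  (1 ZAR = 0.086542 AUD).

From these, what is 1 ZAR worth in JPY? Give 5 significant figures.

ZAR/JPY = 8.9675

1 ZAR × 0.086542 = 0.086542 AUD
0.086542 AUD × 103.62 = 8.96748 JPY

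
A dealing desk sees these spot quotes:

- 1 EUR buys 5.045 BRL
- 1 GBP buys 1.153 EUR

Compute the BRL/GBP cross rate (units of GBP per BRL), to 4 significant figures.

BRL/GBP = 0.1719

1 BRL ÷ 5.045 = 0.198216 EUR
0.198216 EUR ÷ 1.153 = 0.171913 GBP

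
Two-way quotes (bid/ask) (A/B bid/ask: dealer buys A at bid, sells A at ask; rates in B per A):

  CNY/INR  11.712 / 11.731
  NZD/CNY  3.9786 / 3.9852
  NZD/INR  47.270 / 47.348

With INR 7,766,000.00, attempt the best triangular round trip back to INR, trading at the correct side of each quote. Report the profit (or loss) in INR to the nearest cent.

Net profit: INR 86,317.15

Best loop INR → CNY → NZD → INR:
INR 7,766,000.00 ÷ 11.731 (buy CNY at ask) = CNY 662,006.65
CNY 662,006.65 ÷ 3.9852 (buy NZD at ask) = NZD 166,116.29
NZD 166,116.29 × 47.270 (sell NZD at bid) = INR 7,852,317.15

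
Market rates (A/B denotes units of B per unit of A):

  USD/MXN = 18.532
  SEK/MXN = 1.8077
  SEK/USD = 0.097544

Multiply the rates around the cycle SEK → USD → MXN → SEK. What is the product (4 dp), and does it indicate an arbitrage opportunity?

Around SEK → USD → MXN → SEK: 1 × 0.097544 × 18.532 ÷ 1.8077 = 0.999992
Product ≈ 1 (deviation 0.001%, within rounding noise).

1.0000 (no arbitrage)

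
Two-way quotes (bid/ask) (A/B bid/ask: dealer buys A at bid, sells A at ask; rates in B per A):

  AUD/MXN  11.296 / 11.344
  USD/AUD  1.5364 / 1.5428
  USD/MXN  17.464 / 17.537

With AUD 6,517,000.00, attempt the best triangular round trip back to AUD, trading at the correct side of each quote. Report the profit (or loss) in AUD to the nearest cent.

Net result: AUD -13,972.42 (no profitable arbitrage after spreads)

Best loop AUD → USD → MXN → AUD:
AUD 6,517,000.00 ÷ 1.5428 (buy USD at ask) = USD 4,224,137.93
USD 4,224,137.93 × 17.464 (sell USD at bid) = MXN 73,770,344.83
MXN 73,770,344.83 ÷ 11.344 (buy AUD at ask) = AUD 6,503,027.58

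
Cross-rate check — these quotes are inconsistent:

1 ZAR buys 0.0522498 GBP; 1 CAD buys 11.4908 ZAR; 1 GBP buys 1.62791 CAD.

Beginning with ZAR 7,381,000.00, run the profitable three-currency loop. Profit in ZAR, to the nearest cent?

Profit: ZAR 170,790.20

Profitable loop is ZAR → CAD → GBP → ZAR:
ZAR 7,381,000.00 ÷ 11.4908 = CAD 642,339.96
CAD 642,339.96 ÷ 1.62791 = GBP 394,579.53
GBP 394,579.53 ÷ 0.0522498 = ZAR 7,551,790.20
Profit = ZAR 7,551,790.20 − ZAR 7,381,000.00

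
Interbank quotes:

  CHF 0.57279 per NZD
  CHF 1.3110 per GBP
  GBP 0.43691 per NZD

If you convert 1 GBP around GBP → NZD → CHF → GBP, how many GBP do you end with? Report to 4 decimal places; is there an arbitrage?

1.0000 (no arbitrage)

Around GBP → NZD → CHF → GBP: 1 ÷ 0.43691 × 0.57279 ÷ 1.3110 = 1.000002
Product ≈ 1 (deviation 0.000%, within rounding noise).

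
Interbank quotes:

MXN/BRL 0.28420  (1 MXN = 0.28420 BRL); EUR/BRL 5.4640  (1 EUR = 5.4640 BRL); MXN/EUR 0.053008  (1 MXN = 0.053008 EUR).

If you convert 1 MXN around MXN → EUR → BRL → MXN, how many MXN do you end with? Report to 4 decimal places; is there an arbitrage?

1.0191 (arbitrage exists)

Around MXN → EUR → BRL → MXN: 1 × 0.053008 × 5.4640 ÷ 0.28420 = 1.019126
Product > 1; profitable direction is MXN → EUR → BRL → MXN.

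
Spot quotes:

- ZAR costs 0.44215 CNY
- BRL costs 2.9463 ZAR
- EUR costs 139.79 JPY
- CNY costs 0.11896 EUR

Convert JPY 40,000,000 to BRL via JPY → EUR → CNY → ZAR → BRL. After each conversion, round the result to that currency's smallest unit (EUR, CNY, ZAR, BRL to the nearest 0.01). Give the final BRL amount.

BRL 1,846,444.83

JPY 40,000,000 ÷ 139.79 = EUR 286,143.50
EUR 286,143.50 ÷ 0.11896 = CNY 2,405,375.76
CNY 2,405,375.76 ÷ 0.44215 = ZAR 5,440,180.39
ZAR 5,440,180.39 ÷ 2.9463 = BRL 1,846,444.83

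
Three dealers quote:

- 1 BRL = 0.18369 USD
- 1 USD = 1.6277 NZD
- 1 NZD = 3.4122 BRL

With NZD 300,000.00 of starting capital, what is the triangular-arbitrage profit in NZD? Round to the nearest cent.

Profitable loop is NZD → BRL → USD → NZD:
NZD 300,000.00 × 3.4122 = BRL 1,023,660.00
BRL 1,023,660.00 × 0.18369 = USD 188,036.11
USD 188,036.11 × 1.6277 = NZD 306,066.37
Profit = NZD 306,066.37 − NZD 300,000.00

Profit: NZD 6,066.37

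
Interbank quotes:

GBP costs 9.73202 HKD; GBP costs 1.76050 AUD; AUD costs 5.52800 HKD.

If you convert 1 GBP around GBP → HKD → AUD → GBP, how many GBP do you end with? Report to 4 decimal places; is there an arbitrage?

1.0000 (no arbitrage)

Around GBP → HKD → AUD → GBP: 1 × 9.73202 ÷ 5.52800 ÷ 1.76050 = 0.999998
Product ≈ 1 (deviation 0.000%, within rounding noise).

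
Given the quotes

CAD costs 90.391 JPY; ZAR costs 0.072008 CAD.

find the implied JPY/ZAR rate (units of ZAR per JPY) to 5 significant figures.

1 JPY ÷ 90.391 = 0.011063 CAD
0.011063 CAD ÷ 0.072008 = 0.153636 ZAR

JPY/ZAR = 0.15364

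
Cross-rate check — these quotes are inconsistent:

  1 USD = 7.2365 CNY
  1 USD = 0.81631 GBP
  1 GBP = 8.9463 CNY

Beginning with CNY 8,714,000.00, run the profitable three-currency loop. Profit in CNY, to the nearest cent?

Profitable loop is CNY → USD → GBP → CNY:
CNY 8,714,000.00 ÷ 7.2365 = USD 1,204,173.29
USD 1,204,173.29 × 0.81631 = GBP 982,978.70
GBP 982,978.70 × 8.9463 = CNY 8,794,022.32
Profit = CNY 8,794,022.32 − CNY 8,714,000.00

Profit: CNY 80,022.32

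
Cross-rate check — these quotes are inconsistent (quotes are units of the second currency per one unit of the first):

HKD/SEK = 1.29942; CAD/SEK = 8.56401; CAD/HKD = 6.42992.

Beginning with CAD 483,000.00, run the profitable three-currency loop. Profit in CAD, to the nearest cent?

Profit: CAD 12,072.93

Profitable loop is CAD → SEK → HKD → CAD:
CAD 483,000.00 × 8.56401 = SEK 4,136,416.83
SEK 4,136,416.83 ÷ 1.29942 = HKD 3,183,279.33
HKD 3,183,279.33 ÷ 6.42992 = CAD 495,072.93
Profit = CAD 495,072.93 − CAD 483,000.00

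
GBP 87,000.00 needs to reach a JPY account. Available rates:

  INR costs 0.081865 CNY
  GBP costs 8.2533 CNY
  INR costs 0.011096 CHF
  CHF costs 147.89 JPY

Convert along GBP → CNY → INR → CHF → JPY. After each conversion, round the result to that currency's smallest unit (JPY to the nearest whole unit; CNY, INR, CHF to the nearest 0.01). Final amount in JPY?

JPY 14,393,085

GBP 87,000.00 × 8.2533 = CNY 718,037.10
CNY 718,037.10 ÷ 0.081865 = INR 8,770,990.04
INR 8,770,990.04 × 0.011096 = CHF 97,322.91
CHF 97,322.91 × 147.89 = JPY 14,393,085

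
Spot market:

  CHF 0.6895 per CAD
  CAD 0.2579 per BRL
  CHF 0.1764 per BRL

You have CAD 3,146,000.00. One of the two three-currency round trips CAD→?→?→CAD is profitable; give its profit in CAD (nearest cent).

Profitable loop is CAD → CHF → BRL → CAD:
CAD 3,146,000.00 × 0.6895 = CHF 2,169,167.00
CHF 2,169,167.00 ÷ 0.1764 = BRL 12,296,865.08
BRL 12,296,865.08 × 0.2579 = CAD 3,171,361.50
Profit = CAD 3,171,361.50 − CAD 3,146,000.00

Profit: CAD 25,361.50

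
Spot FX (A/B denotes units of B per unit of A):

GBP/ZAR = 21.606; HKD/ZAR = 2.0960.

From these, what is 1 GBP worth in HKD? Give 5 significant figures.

1 GBP × 21.606 = 21.606 ZAR
21.606 ZAR ÷ 2.0960 = 10.3082 HKD

GBP/HKD = 10.308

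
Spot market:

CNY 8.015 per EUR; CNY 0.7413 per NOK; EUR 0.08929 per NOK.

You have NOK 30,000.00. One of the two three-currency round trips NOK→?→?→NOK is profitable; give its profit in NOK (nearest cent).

Profitable loop is NOK → CNY → EUR → NOK:
NOK 30,000.00 × 0.7413 = CNY 22,239.00
CNY 22,239.00 ÷ 8.015 = EUR 2,774.67
EUR 2,774.67 ÷ 0.08929 = NOK 31,074.84
Profit = NOK 31,074.84 − NOK 30,000.00

Profit: NOK 1,074.84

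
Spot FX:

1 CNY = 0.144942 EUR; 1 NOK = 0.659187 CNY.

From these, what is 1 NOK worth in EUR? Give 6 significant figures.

NOK/EUR = 0.0955439

1 NOK × 0.659187 = 0.659187 CNY
0.659187 CNY × 0.144942 = 0.0955439 EUR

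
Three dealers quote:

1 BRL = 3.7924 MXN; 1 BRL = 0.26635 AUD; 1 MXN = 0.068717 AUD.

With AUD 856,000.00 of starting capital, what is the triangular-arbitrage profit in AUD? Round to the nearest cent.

Profitable loop is AUD → MXN → BRL → AUD:
AUD 856,000.00 ÷ 0.068717 = MXN 12,456,888.40
MXN 12,456,888.40 ÷ 3.7924 = BRL 3,284,697.92
BRL 3,284,697.92 × 0.26635 = AUD 874,879.29
Profit = AUD 874,879.29 − AUD 856,000.00

Profit: AUD 18,879.29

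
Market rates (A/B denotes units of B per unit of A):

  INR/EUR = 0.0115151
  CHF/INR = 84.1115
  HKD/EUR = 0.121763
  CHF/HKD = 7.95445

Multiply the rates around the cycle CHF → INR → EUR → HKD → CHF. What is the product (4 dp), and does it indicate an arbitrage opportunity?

1.0000 (no arbitrage)

Around CHF → INR → EUR → HKD → CHF: 1 × 84.1115 × 0.0115151 ÷ 0.121763 ÷ 7.95445 = 0.999994
Product ≈ 1 (deviation 0.001%, within rounding noise).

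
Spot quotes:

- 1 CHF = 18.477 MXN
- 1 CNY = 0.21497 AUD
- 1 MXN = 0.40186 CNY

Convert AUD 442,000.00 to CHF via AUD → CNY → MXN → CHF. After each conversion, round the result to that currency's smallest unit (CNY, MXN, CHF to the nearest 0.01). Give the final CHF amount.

CHF 276,909.70

AUD 442,000.00 ÷ 0.21497 = CNY 2,056,100.85
CNY 2,056,100.85 ÷ 0.40186 = MXN 5,116,460.58
MXN 5,116,460.58 ÷ 18.477 = CHF 276,909.70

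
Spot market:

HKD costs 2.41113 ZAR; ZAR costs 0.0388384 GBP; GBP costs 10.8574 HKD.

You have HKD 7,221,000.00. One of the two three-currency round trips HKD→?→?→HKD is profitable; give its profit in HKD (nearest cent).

Profit: HKD 120,843.79

Profitable loop is HKD → ZAR → GBP → HKD:
HKD 7,221,000.00 × 2.41113 = ZAR 17,410,769.73
ZAR 17,410,769.73 × 0.0388384 = GBP 676,206.44
GBP 676,206.44 × 10.8574 = HKD 7,341,843.79
Profit = HKD 7,341,843.79 − HKD 7,221,000.00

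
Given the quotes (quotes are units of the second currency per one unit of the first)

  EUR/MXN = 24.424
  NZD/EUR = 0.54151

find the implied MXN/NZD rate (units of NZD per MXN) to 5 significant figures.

1 MXN ÷ 24.424 = 0.0409433 EUR
0.0409433 EUR ÷ 0.54151 = 0.0756096 NZD

MXN/NZD = 0.075610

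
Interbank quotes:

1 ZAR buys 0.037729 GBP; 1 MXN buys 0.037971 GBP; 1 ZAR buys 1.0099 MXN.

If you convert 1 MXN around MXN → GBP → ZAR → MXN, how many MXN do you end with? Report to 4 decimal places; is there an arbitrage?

Around MXN → GBP → ZAR → MXN: 1 × 0.037971 ÷ 0.037729 × 1.0099 = 1.016378
Product > 1; profitable direction is MXN → GBP → ZAR → MXN.

1.0164 (arbitrage exists)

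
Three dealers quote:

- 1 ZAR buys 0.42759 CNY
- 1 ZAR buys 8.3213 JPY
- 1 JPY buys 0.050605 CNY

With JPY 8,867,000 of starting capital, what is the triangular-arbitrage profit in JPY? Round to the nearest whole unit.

Profitable loop is JPY → ZAR → CNY → JPY:
JPY 8,867,000 ÷ 8.3213 = ZAR 1,065,578.70
ZAR 1,065,578.70 × 0.42759 = CNY 455,630.79
CNY 455,630.79 ÷ 0.050605 = JPY 9,003,671
Profit = JPY 9,003,671 − JPY 8,867,000

Profit: JPY 136,671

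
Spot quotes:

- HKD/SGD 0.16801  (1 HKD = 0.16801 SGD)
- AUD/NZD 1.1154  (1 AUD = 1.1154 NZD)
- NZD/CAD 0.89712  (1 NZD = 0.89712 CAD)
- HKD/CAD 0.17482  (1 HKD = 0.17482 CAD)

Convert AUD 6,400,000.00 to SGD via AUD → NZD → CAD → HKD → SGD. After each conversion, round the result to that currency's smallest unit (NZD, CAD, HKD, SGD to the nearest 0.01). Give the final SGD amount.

AUD 6,400,000.00 × 1.1154 = NZD 7,138,560.00
NZD 7,138,560.00 × 0.89712 = CAD 6,404,144.95
CAD 6,404,144.95 ÷ 0.17482 = HKD 36,632,793.44
HKD 36,632,793.44 × 0.16801 = SGD 6,154,675.63

SGD 6,154,675.63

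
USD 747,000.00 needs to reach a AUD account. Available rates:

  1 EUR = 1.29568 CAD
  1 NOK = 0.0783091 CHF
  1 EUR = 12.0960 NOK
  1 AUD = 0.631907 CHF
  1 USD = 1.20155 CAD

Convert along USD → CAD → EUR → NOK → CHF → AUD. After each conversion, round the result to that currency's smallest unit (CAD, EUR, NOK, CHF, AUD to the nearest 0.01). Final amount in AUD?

AUD 1,038,402.04

USD 747,000.00 × 1.20155 = CAD 897,557.85
CAD 897,557.85 ÷ 1.29568 = EUR 692,731.11
EUR 692,731.11 × 12.0960 = NOK 8,379,275.51
NOK 8,379,275.51 × 0.0783091 = CHF 656,173.52
CHF 656,173.52 ÷ 0.631907 = AUD 1,038,402.04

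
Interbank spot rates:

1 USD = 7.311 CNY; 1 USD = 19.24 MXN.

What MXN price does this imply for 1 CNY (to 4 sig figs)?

1 CNY ÷ 7.311 = 0.13678 USD
0.13678 USD × 19.24 = 2.63165 MXN

CNY/MXN = 2.632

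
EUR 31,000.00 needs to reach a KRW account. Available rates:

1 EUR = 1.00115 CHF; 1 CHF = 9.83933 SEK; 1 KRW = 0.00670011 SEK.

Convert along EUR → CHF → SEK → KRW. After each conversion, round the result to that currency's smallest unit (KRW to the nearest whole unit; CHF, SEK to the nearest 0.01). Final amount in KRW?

KRW 45,576,864

EUR 31,000.00 × 1.00115 = CHF 31,035.65
CHF 31,035.65 × 9.83933 = SEK 305,370.00
SEK 305,370.00 ÷ 0.00670011 = KRW 45,576,864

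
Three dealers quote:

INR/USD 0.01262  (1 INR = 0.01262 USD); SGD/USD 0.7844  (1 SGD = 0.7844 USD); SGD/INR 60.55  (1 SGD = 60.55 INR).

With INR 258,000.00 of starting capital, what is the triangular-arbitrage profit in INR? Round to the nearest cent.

Profit: INR 6,840.13

Profitable loop is INR → SGD → USD → INR:
INR 258,000.00 ÷ 60.55 = SGD 4,260.94
SGD 4,260.94 × 0.7844 = USD 3,342.28
USD 3,342.28 ÷ 0.01262 = INR 264,840.13
Profit = INR 264,840.13 − INR 258,000.00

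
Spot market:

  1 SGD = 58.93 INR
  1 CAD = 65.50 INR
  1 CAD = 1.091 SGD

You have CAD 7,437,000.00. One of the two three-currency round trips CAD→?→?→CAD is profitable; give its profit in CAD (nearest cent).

Profit: CAD 139,661.59

Profitable loop is CAD → INR → SGD → CAD:
CAD 7,437,000.00 × 65.50 = INR 487,123,500.00
INR 487,123,500.00 ÷ 58.93 = SGD 8,266,137.79
SGD 8,266,137.79 ÷ 1.091 = CAD 7,576,661.59
Profit = CAD 7,576,661.59 − CAD 7,437,000.00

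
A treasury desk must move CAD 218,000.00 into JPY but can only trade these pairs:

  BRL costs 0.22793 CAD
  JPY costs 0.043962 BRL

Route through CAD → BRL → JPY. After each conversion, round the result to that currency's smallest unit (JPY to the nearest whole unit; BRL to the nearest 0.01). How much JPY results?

JPY 21,755,925

CAD 218,000.00 ÷ 0.22793 = BRL 956,433.99
BRL 956,433.99 ÷ 0.043962 = JPY 21,755,925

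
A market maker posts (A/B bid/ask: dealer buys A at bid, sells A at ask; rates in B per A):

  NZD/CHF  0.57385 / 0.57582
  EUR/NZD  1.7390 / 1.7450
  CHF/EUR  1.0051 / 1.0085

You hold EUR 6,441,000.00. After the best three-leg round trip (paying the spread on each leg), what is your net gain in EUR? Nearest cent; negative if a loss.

Net profit: EUR 19,416.83

Best loop EUR → NZD → CHF → EUR:
EUR 6,441,000.00 × 1.7390 (sell EUR at bid) = NZD 11,200,899.00
NZD 11,200,899.00 × 0.57385 (sell NZD at bid) = CHF 6,427,635.89
CHF 6,427,635.89 × 1.0051 (sell CHF at bid) = EUR 6,460,416.83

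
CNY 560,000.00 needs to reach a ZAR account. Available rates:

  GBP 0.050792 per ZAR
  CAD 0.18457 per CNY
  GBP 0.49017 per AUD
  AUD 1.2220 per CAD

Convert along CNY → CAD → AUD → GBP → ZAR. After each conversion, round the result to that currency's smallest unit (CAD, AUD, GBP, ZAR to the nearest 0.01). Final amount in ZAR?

ZAR 1,218,910.26

CNY 560,000.00 × 0.18457 = CAD 103,359.20
CAD 103,359.20 × 1.2220 = AUD 126,304.94
AUD 126,304.94 × 0.49017 = GBP 61,910.89
GBP 61,910.89 ÷ 0.050792 = ZAR 1,218,910.26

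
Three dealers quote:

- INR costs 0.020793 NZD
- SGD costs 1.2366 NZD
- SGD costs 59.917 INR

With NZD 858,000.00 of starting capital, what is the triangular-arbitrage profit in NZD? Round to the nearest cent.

Profit: NZD 6,420.90

Profitable loop is NZD → SGD → INR → NZD:
NZD 858,000.00 ÷ 1.2366 = SGD 693,837.94
SGD 693,837.94 × 59.917 = INR 41,572,688.02
INR 41,572,688.02 × 0.020793 = NZD 864,420.90
Profit = NZD 864,420.90 − NZD 858,000.00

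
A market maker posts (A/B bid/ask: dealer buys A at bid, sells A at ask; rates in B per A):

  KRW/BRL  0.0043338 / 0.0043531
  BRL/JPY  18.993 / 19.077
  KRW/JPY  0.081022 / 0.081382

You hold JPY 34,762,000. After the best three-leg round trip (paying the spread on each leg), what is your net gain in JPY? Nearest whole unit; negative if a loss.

Best loop JPY → KRW → BRL → JPY:
JPY 34,762,000 ÷ 0.081382 (buy KRW at ask) = KRW 427,146,052
KRW 427,146,052 × 0.0043338 (sell KRW at bid) = BRL 1,851,165.56
BRL 1,851,165.56 × 18.993 (sell BRL at bid) = JPY 35,159,187

Net profit: JPY 397,187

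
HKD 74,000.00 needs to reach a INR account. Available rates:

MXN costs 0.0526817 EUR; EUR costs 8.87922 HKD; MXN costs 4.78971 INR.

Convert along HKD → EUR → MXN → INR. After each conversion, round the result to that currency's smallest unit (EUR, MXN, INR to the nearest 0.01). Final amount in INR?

HKD 74,000.00 ÷ 8.87922 = EUR 8,334.07
EUR 8,334.07 ÷ 0.0526817 = MXN 158,196.68
MXN 158,196.68 × 4.78971 = INR 757,716.22

INR 757,716.22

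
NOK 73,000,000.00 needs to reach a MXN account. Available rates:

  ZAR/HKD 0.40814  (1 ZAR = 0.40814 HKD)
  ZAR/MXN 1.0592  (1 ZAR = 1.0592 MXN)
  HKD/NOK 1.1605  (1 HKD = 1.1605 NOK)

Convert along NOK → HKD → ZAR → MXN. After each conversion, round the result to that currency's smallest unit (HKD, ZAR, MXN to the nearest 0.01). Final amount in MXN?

MXN 163,247,495.54

NOK 73,000,000.00 ÷ 1.1605 = HKD 62,903,920.72
HKD 62,903,920.72 ÷ 0.40814 = ZAR 154,123,390.80
ZAR 154,123,390.80 × 1.0592 = MXN 163,247,495.54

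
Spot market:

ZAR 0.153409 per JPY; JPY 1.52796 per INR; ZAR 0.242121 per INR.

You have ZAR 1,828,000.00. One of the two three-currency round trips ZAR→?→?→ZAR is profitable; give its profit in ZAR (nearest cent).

Profitable loop is ZAR → JPY → INR → ZAR:
ZAR 1,828,000.00 ÷ 0.153409 = JPY 11,915,859
JPY 11,915,859 ÷ 1.52796 = INR 7,798,541.14
INR 7,798,541.14 × 0.242121 = ZAR 1,888,190.58
Profit = ZAR 1,888,190.58 − ZAR 1,828,000.00

Profit: ZAR 60,190.58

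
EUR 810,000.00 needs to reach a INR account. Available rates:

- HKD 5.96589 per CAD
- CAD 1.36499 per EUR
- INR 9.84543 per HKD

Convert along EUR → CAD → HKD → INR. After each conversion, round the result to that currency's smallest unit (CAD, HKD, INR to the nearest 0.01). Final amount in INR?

EUR 810,000.00 × 1.36499 = CAD 1,105,641.90
CAD 1,105,641.90 × 5.96589 = HKD 6,596,137.95
HKD 6,596,137.95 × 9.84543 = INR 64,941,814.46

INR 64,941,814.46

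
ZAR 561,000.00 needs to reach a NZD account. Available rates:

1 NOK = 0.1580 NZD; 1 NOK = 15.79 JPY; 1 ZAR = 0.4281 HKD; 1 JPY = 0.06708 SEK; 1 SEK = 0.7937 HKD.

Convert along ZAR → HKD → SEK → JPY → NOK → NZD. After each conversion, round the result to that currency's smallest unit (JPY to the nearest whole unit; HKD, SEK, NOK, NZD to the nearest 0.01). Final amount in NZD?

ZAR 561,000.00 × 0.4281 = HKD 240,164.10
HKD 240,164.10 ÷ 0.7937 = SEK 302,588.01
SEK 302,588.01 ÷ 0.06708 = JPY 4,510,853
JPY 4,510,853 ÷ 15.79 = NOK 285,677.83
NOK 285,677.83 × 0.1580 = NZD 45,137.10

NZD 45,137.10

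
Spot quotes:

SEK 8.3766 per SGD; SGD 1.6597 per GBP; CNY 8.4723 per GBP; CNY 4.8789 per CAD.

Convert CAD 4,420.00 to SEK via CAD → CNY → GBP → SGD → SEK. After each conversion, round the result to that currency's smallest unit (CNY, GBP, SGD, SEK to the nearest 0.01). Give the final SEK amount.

SEK 35,386.70

CAD 4,420.00 × 4.8789 = CNY 21,564.74
CNY 21,564.74 ÷ 8.4723 = GBP 2,545.32
GBP 2,545.32 × 1.6597 = SGD 4,224.47
SGD 4,224.47 × 8.3766 = SEK 35,386.70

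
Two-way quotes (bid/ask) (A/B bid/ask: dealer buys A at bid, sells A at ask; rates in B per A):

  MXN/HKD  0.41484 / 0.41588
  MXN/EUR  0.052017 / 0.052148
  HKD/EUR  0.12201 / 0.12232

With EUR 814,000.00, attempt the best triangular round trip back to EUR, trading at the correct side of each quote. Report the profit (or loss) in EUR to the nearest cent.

Net profit: EUR 18,346.58

Best loop EUR → HKD → MXN → EUR:
EUR 814,000.00 ÷ 0.12232 (buy HKD at ask) = HKD 6,654,676.26
HKD 6,654,676.26 ÷ 0.41588 (buy MXN at ask) = MXN 16,001,433.73
MXN 16,001,433.73 × 0.052017 (sell MXN at bid) = EUR 832,346.58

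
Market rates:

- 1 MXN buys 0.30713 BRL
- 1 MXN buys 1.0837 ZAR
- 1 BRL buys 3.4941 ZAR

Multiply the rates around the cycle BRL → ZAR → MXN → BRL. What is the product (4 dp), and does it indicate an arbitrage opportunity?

0.9903 (arbitrage exists)

Around BRL → ZAR → MXN → BRL: 1 × 3.4941 ÷ 1.0837 × 0.30713 = 0.990258
Product < 1; profitable direction is BRL → MXN → ZAR → BRL.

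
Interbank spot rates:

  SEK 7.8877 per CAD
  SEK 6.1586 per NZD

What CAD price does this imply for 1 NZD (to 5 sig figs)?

1 NZD × 6.1586 = 6.1586 SEK
6.1586 SEK ÷ 7.8877 = 0.780785 CAD

NZD/CAD = 0.78079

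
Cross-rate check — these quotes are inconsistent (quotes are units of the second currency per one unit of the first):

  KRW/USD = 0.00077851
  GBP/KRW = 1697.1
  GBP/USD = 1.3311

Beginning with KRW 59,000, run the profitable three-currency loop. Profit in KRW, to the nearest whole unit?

Profitable loop is KRW → GBP → USD → KRW:
KRW 59,000 ÷ 1697.1 = GBP 34.77
GBP 34.77 × 1.3311 = USD 46.28
USD 46.28 ÷ 0.00077851 = KRW 59,442
Profit = KRW 59,442 − KRW 59,000

Profit: KRW 442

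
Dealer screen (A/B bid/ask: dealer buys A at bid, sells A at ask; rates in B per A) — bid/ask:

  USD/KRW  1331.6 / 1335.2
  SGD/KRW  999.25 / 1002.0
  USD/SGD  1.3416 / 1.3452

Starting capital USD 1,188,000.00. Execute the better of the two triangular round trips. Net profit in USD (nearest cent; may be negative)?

Net profit: USD 4,799.16

Best loop USD → SGD → KRW → USD:
USD 1,188,000.00 × 1.3416 (sell USD at bid) = SGD 1,593,820.80
SGD 1,593,820.80 × 999.25 (sell SGD at bid) = KRW 1,592,625,434
KRW 1,592,625,434 ÷ 1335.2 (buy USD at ask) = USD 1,192,799.16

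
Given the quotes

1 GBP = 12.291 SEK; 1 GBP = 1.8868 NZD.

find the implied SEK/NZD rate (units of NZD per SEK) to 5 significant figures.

1 SEK ÷ 12.291 = 0.0813603 GBP
0.0813603 GBP × 1.8868 = 0.153511 NZD

SEK/NZD = 0.15351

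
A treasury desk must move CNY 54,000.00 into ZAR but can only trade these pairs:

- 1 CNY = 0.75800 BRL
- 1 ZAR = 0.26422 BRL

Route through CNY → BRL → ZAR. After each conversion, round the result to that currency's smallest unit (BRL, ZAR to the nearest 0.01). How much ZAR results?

ZAR 154,916.36

CNY 54,000.00 × 0.75800 = BRL 40,932.00
BRL 40,932.00 ÷ 0.26422 = ZAR 154,916.36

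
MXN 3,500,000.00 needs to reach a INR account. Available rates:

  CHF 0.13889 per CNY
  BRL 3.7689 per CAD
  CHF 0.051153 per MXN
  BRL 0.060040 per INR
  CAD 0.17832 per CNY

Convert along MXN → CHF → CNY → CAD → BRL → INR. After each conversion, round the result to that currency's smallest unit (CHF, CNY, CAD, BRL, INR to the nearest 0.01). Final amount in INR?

INR 14,429,197.20

MXN 3,500,000.00 × 0.051153 = CHF 179,035.50
CHF 179,035.50 ÷ 0.13889 = CNY 1,289,045.29
CNY 1,289,045.29 × 0.17832 = CAD 229,862.56
CAD 229,862.56 × 3.7689 = BRL 866,329.00
BRL 866,329.00 ÷ 0.060040 = INR 14,429,197.20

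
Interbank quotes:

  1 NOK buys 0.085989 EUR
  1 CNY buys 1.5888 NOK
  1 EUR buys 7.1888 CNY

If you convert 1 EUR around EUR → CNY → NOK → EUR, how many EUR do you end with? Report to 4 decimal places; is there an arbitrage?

Around EUR → CNY → NOK → EUR: 1 × 7.1888 × 1.5888 × 0.085989 = 0.982129
Product < 1; profitable direction is EUR → NOK → CNY → EUR.

0.9821 (arbitrage exists)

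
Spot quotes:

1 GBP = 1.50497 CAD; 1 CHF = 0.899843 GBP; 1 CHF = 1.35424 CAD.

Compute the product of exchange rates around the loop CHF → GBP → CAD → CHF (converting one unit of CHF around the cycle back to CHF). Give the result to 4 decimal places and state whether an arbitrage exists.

1.0000 (no arbitrage)

Around CHF → GBP → CAD → CHF: 1 × 0.899843 × 1.50497 ÷ 1.35424 = 0.999998
Product ≈ 1 (deviation 0.000%, within rounding noise).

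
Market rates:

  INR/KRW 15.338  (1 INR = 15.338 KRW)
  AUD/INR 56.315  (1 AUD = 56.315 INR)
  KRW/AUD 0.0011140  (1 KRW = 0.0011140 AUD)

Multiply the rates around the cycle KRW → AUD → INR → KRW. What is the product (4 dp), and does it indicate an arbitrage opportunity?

0.9622 (arbitrage exists)

Around KRW → AUD → INR → KRW: 1 × 0.0011140 × 56.315 × 15.338 = 0.962228
Product < 1; profitable direction is KRW → INR → AUD → KRW.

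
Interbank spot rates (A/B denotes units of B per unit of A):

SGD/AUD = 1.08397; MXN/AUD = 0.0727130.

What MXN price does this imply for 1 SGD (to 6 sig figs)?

SGD/MXN = 14.9075

1 SGD × 1.08397 = 1.08397 AUD
1.08397 AUD ÷ 0.0727130 = 14.9075 MXN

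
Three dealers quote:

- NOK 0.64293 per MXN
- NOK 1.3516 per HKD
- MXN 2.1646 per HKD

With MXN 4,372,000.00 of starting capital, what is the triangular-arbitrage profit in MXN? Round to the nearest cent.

Profitable loop is MXN → NOK → HKD → MXN:
MXN 4,372,000.00 × 0.64293 = NOK 2,810,889.96
NOK 2,810,889.96 ÷ 1.3516 = HKD 2,079,675.91
HKD 2,079,675.91 × 2.1646 = MXN 4,501,666.47
Profit = MXN 4,501,666.47 − MXN 4,372,000.00

Profit: MXN 129,666.47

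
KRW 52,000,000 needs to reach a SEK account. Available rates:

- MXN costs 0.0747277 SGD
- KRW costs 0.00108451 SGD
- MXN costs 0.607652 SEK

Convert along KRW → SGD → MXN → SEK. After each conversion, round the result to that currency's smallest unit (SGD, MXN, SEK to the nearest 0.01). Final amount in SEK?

KRW 52,000,000 × 0.00108451 = SGD 56,394.52
SGD 56,394.52 ÷ 0.0747277 = MXN 754,666.88
MXN 754,666.88 × 0.607652 = SEK 458,574.84

SEK 458,574.84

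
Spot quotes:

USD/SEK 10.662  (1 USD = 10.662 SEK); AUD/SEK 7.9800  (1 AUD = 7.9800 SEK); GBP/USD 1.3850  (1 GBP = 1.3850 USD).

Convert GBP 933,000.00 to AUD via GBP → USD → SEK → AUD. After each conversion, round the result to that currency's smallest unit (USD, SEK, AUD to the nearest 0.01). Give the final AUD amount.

GBP 933,000.00 × 1.3850 = USD 1,292,205.00
USD 1,292,205.00 × 10.662 = SEK 13,777,489.71
SEK 13,777,489.71 ÷ 7.9800 = AUD 1,726,502.47

AUD 1,726,502.47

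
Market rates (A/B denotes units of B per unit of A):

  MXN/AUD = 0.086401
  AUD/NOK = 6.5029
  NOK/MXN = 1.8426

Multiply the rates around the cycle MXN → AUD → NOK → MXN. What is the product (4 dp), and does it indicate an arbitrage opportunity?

1.0353 (arbitrage exists)

Around MXN → AUD → NOK → MXN: 1 × 0.086401 × 6.5029 × 1.8426 = 1.035278
Product > 1; profitable direction is MXN → AUD → NOK → MXN.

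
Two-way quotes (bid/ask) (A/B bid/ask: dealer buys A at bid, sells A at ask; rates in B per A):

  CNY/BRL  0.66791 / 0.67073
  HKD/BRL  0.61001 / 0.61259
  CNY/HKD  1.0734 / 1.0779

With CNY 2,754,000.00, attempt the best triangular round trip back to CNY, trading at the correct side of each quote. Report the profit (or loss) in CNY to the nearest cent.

Best loop CNY → BRL → HKD → CNY:
CNY 2,754,000.00 × 0.66791 (sell CNY at bid) = BRL 1,839,424.14
BRL 1,839,424.14 ÷ 0.61259 (buy HKD at ask) = HKD 3,002,700.24
HKD 3,002,700.24 ÷ 1.0779 (buy CNY at ask) = CNY 2,785,694.63

Net profit: CNY 31,694.63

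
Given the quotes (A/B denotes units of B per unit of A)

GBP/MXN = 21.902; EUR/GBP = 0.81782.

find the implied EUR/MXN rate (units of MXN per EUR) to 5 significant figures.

EUR/MXN = 17.912

1 EUR × 0.81782 = 0.81782 GBP
0.81782 GBP × 21.902 = 17.9119 MXN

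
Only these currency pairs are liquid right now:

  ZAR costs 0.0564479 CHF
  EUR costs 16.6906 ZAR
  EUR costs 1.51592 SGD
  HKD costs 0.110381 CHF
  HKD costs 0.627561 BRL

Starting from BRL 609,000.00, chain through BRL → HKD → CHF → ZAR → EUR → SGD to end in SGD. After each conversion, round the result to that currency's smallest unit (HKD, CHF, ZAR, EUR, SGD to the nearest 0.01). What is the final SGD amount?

SGD 172,350.37

BRL 609,000.00 ÷ 0.627561 = HKD 970,423.59
HKD 970,423.59 × 0.110381 = CHF 107,116.33
CHF 107,116.33 ÷ 0.0564479 = ZAR 1,897,614.08
ZAR 1,897,614.08 ÷ 16.6906 = EUR 113,693.58
EUR 113,693.58 × 1.51592 = SGD 172,350.37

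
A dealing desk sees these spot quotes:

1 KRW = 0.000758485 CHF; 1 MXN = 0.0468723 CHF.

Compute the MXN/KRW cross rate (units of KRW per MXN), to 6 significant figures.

MXN/KRW = 61.7973

1 MXN × 0.0468723 = 0.0468723 CHF
0.0468723 CHF ÷ 0.000758485 = 61.7973 KRW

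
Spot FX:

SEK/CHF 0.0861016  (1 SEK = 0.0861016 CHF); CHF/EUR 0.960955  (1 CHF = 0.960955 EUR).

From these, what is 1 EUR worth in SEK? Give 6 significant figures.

1 EUR ÷ 0.960955 = 1.04063 CHF
1.04063 CHF ÷ 0.0861016 = 12.0861 SEK

EUR/SEK = 12.0861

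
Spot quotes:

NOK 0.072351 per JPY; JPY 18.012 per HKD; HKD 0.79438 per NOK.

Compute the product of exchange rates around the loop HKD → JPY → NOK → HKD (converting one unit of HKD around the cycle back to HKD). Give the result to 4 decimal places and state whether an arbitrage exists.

Around HKD → JPY → NOK → HKD: 1 × 18.012 × 0.072351 × 0.79438 = 1.035225
Product > 1; profitable direction is HKD → JPY → NOK → HKD.

1.0352 (arbitrage exists)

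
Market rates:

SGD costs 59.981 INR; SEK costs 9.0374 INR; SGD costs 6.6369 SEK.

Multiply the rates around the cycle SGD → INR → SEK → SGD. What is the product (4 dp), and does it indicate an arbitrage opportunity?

Around SGD → INR → SEK → SGD: 1 × 59.981 ÷ 9.0374 ÷ 6.6369 = 1.000011
Product ≈ 1 (deviation 0.001%, within rounding noise).

1.0000 (no arbitrage)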